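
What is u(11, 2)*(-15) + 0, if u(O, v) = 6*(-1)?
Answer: 90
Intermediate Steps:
u(O, v) = -6
u(11, 2)*(-15) + 0 = -6*(-15) + 0 = 90 + 0 = 90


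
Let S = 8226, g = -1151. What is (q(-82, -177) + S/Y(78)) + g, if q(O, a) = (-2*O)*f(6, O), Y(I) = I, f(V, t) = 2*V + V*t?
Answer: -1036952/13 ≈ -79766.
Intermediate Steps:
q(O, a) = -2*O*(12 + 6*O) (q(O, a) = (-2*O)*(6*(2 + O)) = (-2*O)*(12 + 6*O) = -2*O*(12 + 6*O))
(q(-82, -177) + S/Y(78)) + g = (-12*(-82)*(2 - 82) + 8226/78) - 1151 = (-12*(-82)*(-80) + 8226*(1/78)) - 1151 = (-78720 + 1371/13) - 1151 = -1021989/13 - 1151 = -1036952/13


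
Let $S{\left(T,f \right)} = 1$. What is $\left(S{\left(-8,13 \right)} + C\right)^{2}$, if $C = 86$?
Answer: $7569$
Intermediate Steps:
$\left(S{\left(-8,13 \right)} + C\right)^{2} = \left(1 + 86\right)^{2} = 87^{2} = 7569$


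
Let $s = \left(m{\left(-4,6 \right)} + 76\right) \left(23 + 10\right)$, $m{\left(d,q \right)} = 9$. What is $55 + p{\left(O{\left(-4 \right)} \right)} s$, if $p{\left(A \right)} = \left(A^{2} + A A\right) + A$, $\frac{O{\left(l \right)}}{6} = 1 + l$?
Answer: $1767205$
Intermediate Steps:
$O{\left(l \right)} = 6 + 6 l$ ($O{\left(l \right)} = 6 \left(1 + l\right) = 6 + 6 l$)
$p{\left(A \right)} = A + 2 A^{2}$ ($p{\left(A \right)} = \left(A^{2} + A^{2}\right) + A = 2 A^{2} + A = A + 2 A^{2}$)
$s = 2805$ ($s = \left(9 + 76\right) \left(23 + 10\right) = 85 \cdot 33 = 2805$)
$55 + p{\left(O{\left(-4 \right)} \right)} s = 55 + \left(6 + 6 \left(-4\right)\right) \left(1 + 2 \left(6 + 6 \left(-4\right)\right)\right) 2805 = 55 + \left(6 - 24\right) \left(1 + 2 \left(6 - 24\right)\right) 2805 = 55 + - 18 \left(1 + 2 \left(-18\right)\right) 2805 = 55 + - 18 \left(1 - 36\right) 2805 = 55 + \left(-18\right) \left(-35\right) 2805 = 55 + 630 \cdot 2805 = 55 + 1767150 = 1767205$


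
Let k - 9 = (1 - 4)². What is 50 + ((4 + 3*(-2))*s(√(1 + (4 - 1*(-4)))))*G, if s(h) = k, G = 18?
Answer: -598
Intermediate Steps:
k = 18 (k = 9 + (1 - 4)² = 9 + (-3)² = 9 + 9 = 18)
s(h) = 18
50 + ((4 + 3*(-2))*s(√(1 + (4 - 1*(-4)))))*G = 50 + ((4 + 3*(-2))*18)*18 = 50 + ((4 - 6)*18)*18 = 50 - 2*18*18 = 50 - 36*18 = 50 - 648 = -598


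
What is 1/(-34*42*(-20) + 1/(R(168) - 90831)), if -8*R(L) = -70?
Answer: 363289/10375533836 ≈ 3.5014e-5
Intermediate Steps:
R(L) = 35/4 (R(L) = -1/8*(-70) = 35/4)
1/(-34*42*(-20) + 1/(R(168) - 90831)) = 1/(-34*42*(-20) + 1/(35/4 - 90831)) = 1/(-1428*(-20) + 1/(-363289/4)) = 1/(28560 - 4/363289) = 1/(10375533836/363289) = 363289/10375533836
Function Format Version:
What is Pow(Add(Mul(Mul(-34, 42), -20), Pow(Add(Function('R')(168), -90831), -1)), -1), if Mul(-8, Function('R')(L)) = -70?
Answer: Rational(363289, 10375533836) ≈ 3.5014e-5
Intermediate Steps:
Function('R')(L) = Rational(35, 4) (Function('R')(L) = Mul(Rational(-1, 8), -70) = Rational(35, 4))
Pow(Add(Mul(Mul(-34, 42), -20), Pow(Add(Function('R')(168), -90831), -1)), -1) = Pow(Add(Mul(Mul(-34, 42), -20), Pow(Add(Rational(35, 4), -90831), -1)), -1) = Pow(Add(Mul(-1428, -20), Pow(Rational(-363289, 4), -1)), -1) = Pow(Add(28560, Rational(-4, 363289)), -1) = Pow(Rational(10375533836, 363289), -1) = Rational(363289, 10375533836)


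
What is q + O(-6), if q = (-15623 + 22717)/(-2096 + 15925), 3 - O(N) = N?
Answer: 131555/13829 ≈ 9.5130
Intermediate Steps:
O(N) = 3 - N
q = 7094/13829 ≈ 0.51298
q + O(-6) = 7094/13829 + (3 - 1*(-6)) = 7094/13829 + (3 + 6) = 7094/13829 + 9 = 131555/13829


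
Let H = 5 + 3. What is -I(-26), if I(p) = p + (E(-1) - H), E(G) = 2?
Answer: 32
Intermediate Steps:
H = 8
I(p) = -6 + p (I(p) = p + (2 - 1*8) = p + (2 - 8) = p - 6 = -6 + p)
-I(-26) = -(-6 - 26) = -1*(-32) = 32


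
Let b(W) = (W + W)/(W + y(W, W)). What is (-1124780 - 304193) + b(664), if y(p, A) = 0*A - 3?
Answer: -944549825/661 ≈ -1.4290e+6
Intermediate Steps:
y(p, A) = -3 (y(p, A) = 0 - 3 = -3)
b(W) = 2*W/(-3 + W) (b(W) = (W + W)/(W - 3) = (2*W)/(-3 + W) = 2*W/(-3 + W))
(-1124780 - 304193) + b(664) = (-1124780 - 304193) + 2*664/(-3 + 664) = -1428973 + 2*664/661 = -1428973 + 2*664*(1/661) = -1428973 + 1328/661 = -944549825/661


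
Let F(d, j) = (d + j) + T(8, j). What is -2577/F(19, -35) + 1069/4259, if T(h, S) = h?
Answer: 10983995/34072 ≈ 322.38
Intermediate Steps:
F(d, j) = 8 + d + j (F(d, j) = (d + j) + 8 = 8 + d + j)
-2577/F(19, -35) + 1069/4259 = -2577/(8 + 19 - 35) + 1069/4259 = -2577/(-8) + 1069*(1/4259) = -2577*(-⅛) + 1069/4259 = 2577/8 + 1069/4259 = 10983995/34072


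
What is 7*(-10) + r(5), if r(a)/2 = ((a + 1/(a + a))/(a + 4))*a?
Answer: -193/3 ≈ -64.333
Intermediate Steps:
r(a) = 2*a*(a + 1/(2*a))/(4 + a) (r(a) = 2*(((a + 1/(a + a))/(a + 4))*a) = 2*(((a + 1/(2*a))/(4 + a))*a) = 2*(a*(a + 1/(2*a))/(4 + a)) = 2*a*(a + 1/(2*a))/(4 + a))
7*(-10) + r(5) = 7*(-10) + (1 + 2*5**2)/(4 + 5) = -70 + (1 + 2*25)/9 = -70 + (1 + 50)/9 = -70 + (1/9)*51 = -70 + 17/3 = -193/3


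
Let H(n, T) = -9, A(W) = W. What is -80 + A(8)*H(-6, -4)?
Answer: -152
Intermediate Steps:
-80 + A(8)*H(-6, -4) = -80 + 8*(-9) = -80 - 72 = -152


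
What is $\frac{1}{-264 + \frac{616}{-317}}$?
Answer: $- \frac{317}{84304} \approx -0.0037602$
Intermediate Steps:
$\frac{1}{-264 + \frac{616}{-317}} = \frac{1}{-264 + 616 \left(- \frac{1}{317}\right)} = \frac{1}{-264 - \frac{616}{317}} = \frac{1}{- \frac{84304}{317}} = - \frac{317}{84304}$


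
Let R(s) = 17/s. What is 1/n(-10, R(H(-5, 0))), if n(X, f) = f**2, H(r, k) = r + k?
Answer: 25/289 ≈ 0.086505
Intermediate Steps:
H(r, k) = k + r
1/n(-10, R(H(-5, 0))) = 1/((17/(0 - 5))**2) = 1/((17/(-5))**2) = 1/((17*(-1/5))**2) = 1/((-17/5)**2) = 1/(289/25) = 25/289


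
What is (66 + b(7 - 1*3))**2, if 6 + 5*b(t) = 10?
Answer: 111556/25 ≈ 4462.2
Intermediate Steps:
b(t) = 4/5 (b(t) = -6/5 + (1/5)*10 = -6/5 + 2 = 4/5)
(66 + b(7 - 1*3))**2 = (66 + 4/5)**2 = (334/5)**2 = 111556/25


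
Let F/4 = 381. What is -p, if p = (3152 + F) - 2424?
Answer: -2252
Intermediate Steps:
F = 1524 (F = 4*381 = 1524)
p = 2252 (p = (3152 + 1524) - 2424 = 4676 - 2424 = 2252)
-p = -1*2252 = -2252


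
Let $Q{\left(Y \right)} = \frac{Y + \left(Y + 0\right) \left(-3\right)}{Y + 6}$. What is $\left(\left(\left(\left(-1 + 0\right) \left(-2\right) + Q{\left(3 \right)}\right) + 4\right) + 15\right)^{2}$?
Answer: $\frac{3721}{9} \approx 413.44$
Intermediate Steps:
$Q{\left(Y \right)} = - \frac{2 Y}{6 + Y}$ ($Q{\left(Y \right)} = \frac{Y + Y \left(-3\right)}{6 + Y} = \frac{Y - 3 Y}{6 + Y} = \frac{\left(-2\right) Y}{6 + Y} = - \frac{2 Y}{6 + Y}$)
$\left(\left(\left(\left(-1 + 0\right) \left(-2\right) + Q{\left(3 \right)}\right) + 4\right) + 15\right)^{2} = \left(\left(\left(\left(-1 + 0\right) \left(-2\right) - \frac{6}{6 + 3}\right) + 4\right) + 15\right)^{2} = \left(\left(\left(\left(-1\right) \left(-2\right) - \frac{6}{9}\right) + 4\right) + 15\right)^{2} = \left(\left(\left(2 - 6 \cdot \frac{1}{9}\right) + 4\right) + 15\right)^{2} = \left(\left(\left(2 - \frac{2}{3}\right) + 4\right) + 15\right)^{2} = \left(\left(\frac{4}{3} + 4\right) + 15\right)^{2} = \left(\frac{16}{3} + 15\right)^{2} = \left(\frac{61}{3}\right)^{2} = \frac{3721}{9}$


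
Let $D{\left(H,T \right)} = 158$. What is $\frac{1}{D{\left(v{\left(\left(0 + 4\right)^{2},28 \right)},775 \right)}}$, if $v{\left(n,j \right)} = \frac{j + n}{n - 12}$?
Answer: $\frac{1}{158} \approx 0.0063291$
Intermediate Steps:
$v{\left(n,j \right)} = \frac{j + n}{-12 + n}$
$\frac{1}{D{\left(v{\left(\left(0 + 4\right)^{2},28 \right)},775 \right)}} = \frac{1}{158}$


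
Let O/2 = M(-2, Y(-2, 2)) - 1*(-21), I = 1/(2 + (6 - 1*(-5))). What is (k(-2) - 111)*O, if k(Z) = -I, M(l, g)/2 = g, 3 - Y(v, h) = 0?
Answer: -77976/13 ≈ -5998.2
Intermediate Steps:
Y(v, h) = 3 (Y(v, h) = 3 - 1*0 = 3 + 0 = 3)
I = 1/13 (I = 1/(2 + (6 + 5)) = 1/(2 + 11) = 1/13 ≈ 0.076923)
M(l, g) = 2*g
k(Z) = -1/13 (k(Z) = -1*1/13 = -1/13)
O = 54 (O = 2*(2*3 - 1*(-21)) = 2*(6 + 21) = 2*27 = 54)
(k(-2) - 111)*O = (-1/13 - 111)*54 = -1444/13*54 = -77976/13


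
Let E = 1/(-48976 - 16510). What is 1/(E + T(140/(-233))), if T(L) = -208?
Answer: -65486/13621089 ≈ -0.0048077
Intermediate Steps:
E = -1/65486 (E = 1/(-65486) = -1/65486 ≈ -1.5270e-5)
1/(E + T(140/(-233))) = 1/(-1/65486 - 208) = 1/(-13621089/65486) = -65486/13621089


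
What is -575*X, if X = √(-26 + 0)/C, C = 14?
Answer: -575*I*√26/14 ≈ -209.42*I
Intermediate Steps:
X = I*√26/14 (X = √(-26 + 0)/14 = √(-26)*(1/14) = (I*√26)*(1/14) = I*√26/14 ≈ 0.36422*I)
-575*X = -575*I*√26/14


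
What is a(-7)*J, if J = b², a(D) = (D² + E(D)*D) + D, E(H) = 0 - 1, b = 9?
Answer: 3969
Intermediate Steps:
E(H) = -1
a(D) = D² (a(D) = (D² - D) + D = D²)
J = 81 (J = 9² = 81)
a(-7)*J = (-7)²*81 = 49*81 = 3969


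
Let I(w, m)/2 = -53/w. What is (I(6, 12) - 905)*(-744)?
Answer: 686464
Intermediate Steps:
I(w, m) = -106/w (I(w, m) = 2*(-53/w) = -106/w)
(I(6, 12) - 905)*(-744) = (-106/6 - 905)*(-744) = (-106*⅙ - 905)*(-744) = (-53/3 - 905)*(-744) = -2768/3*(-744) = 686464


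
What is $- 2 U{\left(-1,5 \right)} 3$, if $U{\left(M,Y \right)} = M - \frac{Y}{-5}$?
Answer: $0$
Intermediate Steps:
$U{\left(M,Y \right)} = M + \frac{Y}{5}$ ($U{\left(M,Y \right)} = M - Y \left(- \frac{1}{5}\right) = M - - \frac{Y}{5} = M + \frac{Y}{5}$)
$- 2 U{\left(-1,5 \right)} 3 = - 2 \left(-1 + \frac{1}{5} \cdot 5\right) 3 = - 2 \left(-1 + 1\right) 3 = \left(-2\right) 0 \cdot 3 = 0 \cdot 3 = 0$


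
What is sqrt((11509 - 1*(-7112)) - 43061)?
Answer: 2*I*sqrt(6110) ≈ 156.33*I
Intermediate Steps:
sqrt((11509 - 1*(-7112)) - 43061) = sqrt((11509 + 7112) - 43061) = sqrt(18621 - 43061) = sqrt(-24440) = 2*I*sqrt(6110)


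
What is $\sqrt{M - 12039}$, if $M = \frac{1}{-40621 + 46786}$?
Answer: $\frac{i \sqrt{50840997290}}{2055} \approx 109.72 i$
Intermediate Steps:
$M = \frac{1}{6165} \approx 0.00016221$
$\sqrt{M - 12039} = \sqrt{\frac{1}{6165} - 12039} = \sqrt{- \frac{74220434}{6165}} = \frac{i \sqrt{50840997290}}{2055}$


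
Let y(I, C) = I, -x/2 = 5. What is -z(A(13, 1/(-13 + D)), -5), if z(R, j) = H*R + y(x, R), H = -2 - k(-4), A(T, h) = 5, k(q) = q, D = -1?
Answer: 0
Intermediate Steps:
x = -10 (x = -2*5 = -10)
H = 2 (H = -2 - 1*(-4) = -2 + 4 = 2)
z(R, j) = -10 + 2*R (z(R, j) = 2*R - 10 = -10 + 2*R)
-z(A(13, 1/(-13 + D)), -5) = -(-10 + 2*5) = -(-10 + 10) = -1*0 = 0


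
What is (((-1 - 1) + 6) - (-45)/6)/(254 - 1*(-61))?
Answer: 23/630 ≈ 0.036508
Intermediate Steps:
(((-1 - 1) + 6) - (-45)/6)/(254 - 1*(-61)) = ((-2 + 6) - (-45)/6)/(254 + 61) = (4 - 15*(-1/2))/315 = (4 + 15/2)*(1/315) = (23/2)*(1/315) = 23/630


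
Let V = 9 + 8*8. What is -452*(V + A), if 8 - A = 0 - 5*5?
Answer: -47912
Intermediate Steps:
A = 33 (A = 8 - (0 - 5*5) = 8 - (0 - 25) = 8 - 1*(-25) = 8 + 25 = 33)
V = 73 (V = 9 + 64 = 73)
-452*(V + A) = -452*(73 + 33) = -452*106 = -47912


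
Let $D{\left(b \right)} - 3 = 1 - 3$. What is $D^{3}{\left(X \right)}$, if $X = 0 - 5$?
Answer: $1$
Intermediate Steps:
$X = -5$ ($X = 0 - 5 = -5$)
$D{\left(b \right)} = 1$ ($D{\left(b \right)} = 3 + \left(1 - 3\right) = 3 - 2 = 1$)
$D^{3}{\left(X \right)} = 1^{3} = 1$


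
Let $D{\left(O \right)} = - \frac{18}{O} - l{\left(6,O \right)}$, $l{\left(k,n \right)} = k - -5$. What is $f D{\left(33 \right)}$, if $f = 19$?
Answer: $- \frac{2413}{11} \approx -219.36$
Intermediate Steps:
$l{\left(k,n \right)} = 5 + k$ ($l{\left(k,n \right)} = k + 5 = 5 + k$)
$D{\left(O \right)} = -11 - \frac{18}{O}$ ($D{\left(O \right)} = - \frac{18}{O} - \left(5 + 6\right) = - \frac{18}{O} - 11 = -11 - \frac{18}{O}$)
$f D{\left(33 \right)} = 19 \left(-11 - \frac{18}{33}\right) = 19 \left(-11 - \frac{6}{11}\right) = 19 \left(- \frac{127}{11}\right) = - \frac{2413}{11}$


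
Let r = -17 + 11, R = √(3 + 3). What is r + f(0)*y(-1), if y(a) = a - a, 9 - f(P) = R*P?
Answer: -6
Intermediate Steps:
R = √6 ≈ 2.4495
r = -6
f(P) = 9 - P*√6 (f(P) = 9 - √6*P = 9 - P*√6)
y(a) = 0
r + f(0)*y(-1) = -6 + (9 - 1*0*√6)*0 = -6 + (9 + 0)*0 = -6 + 9*0 = -6 + 0 = -6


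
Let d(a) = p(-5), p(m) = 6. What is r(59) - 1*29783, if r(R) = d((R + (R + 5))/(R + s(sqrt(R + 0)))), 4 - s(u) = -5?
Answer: -29777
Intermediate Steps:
s(u) = 9 (s(u) = 4 - 1*(-5) = 4 + 5 = 9)
d(a) = 6
r(R) = 6
r(59) - 1*29783 = 6 - 1*29783 = 6 - 29783 = -29777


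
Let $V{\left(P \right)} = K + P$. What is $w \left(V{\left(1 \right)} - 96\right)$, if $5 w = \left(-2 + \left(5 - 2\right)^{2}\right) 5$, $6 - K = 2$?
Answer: $-637$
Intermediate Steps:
$K = 4$ ($K = 6 - 2 = 4$)
$w = 7$ ($w = \frac{\left(-2 + \left(5 - 2\right)^{2}\right) 5}{5} = \frac{\left(-2 + 3^{2}\right) 5}{5} = \frac{\left(-2 + 9\right) 5}{5} = \frac{7 \cdot 5}{5} = \frac{1}{5} \cdot 35 = 7$)
$V{\left(P \right)} = 4 + P$
$w \left(V{\left(1 \right)} - 96\right) = 7 \left(\left(4 + 1\right) - 96\right) = 7 \left(5 - 96\right) = 7 \left(-91\right) = -637$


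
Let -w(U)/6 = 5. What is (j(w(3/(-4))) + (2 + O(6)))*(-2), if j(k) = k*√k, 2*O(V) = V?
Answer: -10 + 60*I*√30 ≈ -10.0 + 328.63*I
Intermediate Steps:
w(U) = -30 (w(U) = -6*5 = -30)
O(V) = V/2
j(k) = k^(3/2)
(j(w(3/(-4))) + (2 + O(6)))*(-2) = ((-30)^(3/2) + (2 + (½)*6))*(-2) = (-30*I*√30 + (2 + 3))*(-2) = (-30*I*√30 + 5)*(-2) = (5 - 30*I*√30)*(-2) = -10 + 60*I*√30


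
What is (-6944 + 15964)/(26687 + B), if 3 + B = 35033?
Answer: 9020/61717 ≈ 0.14615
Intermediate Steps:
B = 35030 (B = -3 + 35033 = 35030)
(-6944 + 15964)/(26687 + B) = (-6944 + 15964)/(26687 + 35030) = 9020/61717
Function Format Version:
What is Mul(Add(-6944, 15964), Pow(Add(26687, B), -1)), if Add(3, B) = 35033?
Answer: Rational(9020, 61717) ≈ 0.14615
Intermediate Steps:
B = 35030 (B = Add(-3, 35033) = 35030)
Mul(Add(-6944, 15964), Pow(Add(26687, B), -1)) = Mul(Add(-6944, 15964), Pow(Add(26687, 35030), -1)) = Mul(9020, Pow(61717, -1)) = Mul(9020, Rational(1, 61717)) = Rational(9020, 61717)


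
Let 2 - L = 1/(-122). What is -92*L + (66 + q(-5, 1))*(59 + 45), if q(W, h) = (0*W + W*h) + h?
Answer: 382058/61 ≈ 6263.2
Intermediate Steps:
q(W, h) = h + W*h (q(W, h) = (0 + W*h) + h = W*h + h = h + W*h)
L = 245/122 (L = 2 - 1/(-122) = 2 - 1*(-1/122) = 2 + 1/122 = 245/122 ≈ 2.0082)
-92*L + (66 + q(-5, 1))*(59 + 45) = -92*245/122 + (66 + 1*(1 - 5))*(59 + 45) = -11270/61 + (66 + 1*(-4))*104 = -11270/61 + (66 - 4)*104 = -11270/61 + 62*104 = -11270/61 + 6448 = 382058/61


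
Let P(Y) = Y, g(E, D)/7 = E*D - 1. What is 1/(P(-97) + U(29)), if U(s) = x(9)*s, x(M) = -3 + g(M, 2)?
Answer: 1/3267 ≈ 0.00030609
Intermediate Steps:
g(E, D) = -7 + 7*D*E (g(E, D) = 7*(E*D - 1) = 7*(D*E - 1) = 7*(-1 + D*E) = -7 + 7*D*E)
x(M) = -10 + 14*M (x(M) = -3 + (-7 + 7*2*M) = -3 + (-7 + 14*M) = -10 + 14*M)
U(s) = 116*s (U(s) = (-10 + 14*9)*s = (-10 + 126)*s = 116*s)
1/(P(-97) + U(29)) = 1/(-97 + 116*29) = 1/(-97 + 3364) = 1/3267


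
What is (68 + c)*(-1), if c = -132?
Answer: 64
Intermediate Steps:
(68 + c)*(-1) = (68 - 132)*(-1) = -64*(-1) = 64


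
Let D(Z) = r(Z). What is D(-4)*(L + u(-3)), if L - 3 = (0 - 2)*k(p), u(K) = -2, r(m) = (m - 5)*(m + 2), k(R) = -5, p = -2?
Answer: 198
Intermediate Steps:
r(m) = (-5 + m)*(2 + m)
D(Z) = -10 + Z² - 3*Z
L = 13 (L = 3 + (0 - 2)*(-5) = 3 - 2*(-5) = 3 + 10 = 13)
D(-4)*(L + u(-3)) = (-10 + (-4)² - 3*(-4))*(13 - 2) = (-10 + 16 + 12)*11 = 18*11 = 198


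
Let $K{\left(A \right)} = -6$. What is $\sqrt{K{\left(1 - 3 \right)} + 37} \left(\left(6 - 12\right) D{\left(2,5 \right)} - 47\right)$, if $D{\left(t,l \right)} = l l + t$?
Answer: $- 209 \sqrt{31} \approx -1163.7$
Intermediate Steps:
$D{\left(t,l \right)} = t + l^{2}$ ($D{\left(t,l \right)} = l^{2} + t = t + l^{2}$)
$\sqrt{K{\left(1 - 3 \right)} + 37} \left(\left(6 - 12\right) D{\left(2,5 \right)} - 47\right) = \sqrt{-6 + 37} \left(\left(6 - 12\right) \left(2 + 5^{2}\right) - 47\right) = \sqrt{31} \left(- 6 \left(2 + 25\right) - 47\right) = \sqrt{31} \left(\left(-6\right) 27 - 47\right) = \sqrt{31} \left(-162 - 47\right) = \sqrt{31} \left(-209\right) = - 209 \sqrt{31}$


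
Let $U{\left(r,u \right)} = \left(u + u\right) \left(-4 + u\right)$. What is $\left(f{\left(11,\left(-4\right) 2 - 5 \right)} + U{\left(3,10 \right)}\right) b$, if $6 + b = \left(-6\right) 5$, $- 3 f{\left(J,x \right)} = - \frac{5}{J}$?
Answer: $- \frac{47580}{11} \approx -4325.5$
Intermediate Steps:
$f{\left(J,x \right)} = \frac{5}{3 J}$ ($f{\left(J,x \right)} = - \frac{\left(-5\right) \frac{1}{J}}{3} = \frac{5}{3 J}$)
$U{\left(r,u \right)} = 2 u \left(-4 + u\right)$
$b = -36$ ($b = -6 - 30 = -36$)
$\left(f{\left(11,\left(-4\right) 2 - 5 \right)} + U{\left(3,10 \right)}\right) b = \left(\frac{5}{3 \cdot 11} + 2 \cdot 10 \left(-4 + 10\right)\right) \left(-36\right) = \left(\frac{5}{3} \cdot \frac{1}{11} + 2 \cdot 10 \cdot 6\right) \left(-36\right) = \left(\frac{5}{33} + 120\right) \left(-36\right) = \frac{3965}{33} \left(-36\right) = - \frac{47580}{11}$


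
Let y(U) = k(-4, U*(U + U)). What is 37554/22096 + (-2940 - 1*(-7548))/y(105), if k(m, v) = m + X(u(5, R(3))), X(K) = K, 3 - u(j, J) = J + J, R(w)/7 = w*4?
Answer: -47735871/1867112 ≈ -25.567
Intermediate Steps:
R(w) = 28*w (R(w) = 7*(w*4) = 7*(4*w) = 28*w)
u(j, J) = 3 - 2*J (u(j, J) = 3 - (J + J) = 3 - 2*J)
k(m, v) = -165 + m (k(m, v) = m + (3 - 56*3) = m + (3 - 2*84) = m + (3 - 168) = m - 165 = -165 + m)
y(U) = -169 (y(U) = -165 - 4 = -169)
37554/22096 + (-2940 - 1*(-7548))/y(105) = 37554/22096 + (-2940 - 1*(-7548))/(-169) = 37554*(1/22096) + (-2940 + 7548)*(-1/169) = 18777/11048 + 4608*(-1/169) = 18777/11048 - 4608/169 = -47735871/1867112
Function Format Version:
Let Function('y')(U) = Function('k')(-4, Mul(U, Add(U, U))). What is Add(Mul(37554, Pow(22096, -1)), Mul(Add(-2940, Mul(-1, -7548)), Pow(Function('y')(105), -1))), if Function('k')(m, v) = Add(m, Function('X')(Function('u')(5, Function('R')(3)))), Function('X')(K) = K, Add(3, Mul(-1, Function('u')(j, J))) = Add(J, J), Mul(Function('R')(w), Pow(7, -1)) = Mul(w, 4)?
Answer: Rational(-47735871, 1867112) ≈ -25.567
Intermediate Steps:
Function('R')(w) = Mul(28, w) (Function('R')(w) = Mul(7, Mul(w, 4)) = Mul(7, Mul(4, w)) = Mul(28, w))
Function('u')(j, J) = Add(3, Mul(-2, J)) (Function('u')(j, J) = Add(3, Mul(-1, Add(J, J))) = Add(3, Mul(-1, Mul(2, J))) = Add(3, Mul(-2, J)))
Function('k')(m, v) = Add(-165, m) (Function('k')(m, v) = Add(m, Add(3, Mul(-2, Mul(28, 3)))) = Add(m, Add(3, Mul(-2, 84))) = Add(m, Add(3, -168)) = Add(m, -165) = Add(-165, m))
Function('y')(U) = -169 (Function('y')(U) = Add(-165, -4) = -169)
Add(Mul(37554, Pow(22096, -1)), Mul(Add(-2940, Mul(-1, -7548)), Pow(Function('y')(105), -1))) = Add(Mul(37554, Pow(22096, -1)), Mul(Add(-2940, Mul(-1, -7548)), Pow(-169, -1))) = Add(Mul(37554, Rational(1, 22096)), Mul(Add(-2940, 7548), Rational(-1, 169))) = Add(Rational(18777, 11048), Mul(4608, Rational(-1, 169))) = Add(Rational(18777, 11048), Rational(-4608, 169)) = Rational(-47735871, 1867112)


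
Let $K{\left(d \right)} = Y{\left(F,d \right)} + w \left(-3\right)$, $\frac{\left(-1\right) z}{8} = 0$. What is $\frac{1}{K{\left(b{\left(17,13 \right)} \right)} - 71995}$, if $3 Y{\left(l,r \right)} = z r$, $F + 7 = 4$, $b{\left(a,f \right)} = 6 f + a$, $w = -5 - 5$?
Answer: $- \frac{1}{71965} \approx -1.3896 \cdot 10^{-5}$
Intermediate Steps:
$z = 0$ ($z = \left(-8\right) 0 = 0$)
$w = -10$
$b{\left(a,f \right)} = a + 6 f$
$F = -3$ ($F = -7 + 4 = -3$)
$Y{\left(l,r \right)} = 0$ ($Y{\left(l,r \right)} = \frac{0 r}{3} = \frac{1}{3} \cdot 0 = 0$)
$K{\left(d \right)} = 30$ ($K{\left(d \right)} = 0 - -30 = 0 + 30 = 30$)
$\frac{1}{K{\left(b{\left(17,13 \right)} \right)} - 71995} = \frac{1}{30 - 71995} = \frac{1}{-71965} = - \frac{1}{71965}$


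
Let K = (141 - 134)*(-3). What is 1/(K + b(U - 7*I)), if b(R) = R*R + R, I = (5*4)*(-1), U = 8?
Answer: 1/22031 ≈ 4.5391e-5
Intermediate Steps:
I = -20 (I = 20*(-1) = -20)
K = -21 (K = 7*(-3) = -21)
b(R) = R + R² (b(R) = R² + R = R + R²)
1/(K + b(U - 7*I)) = 1/(-21 + (8 - 7*(-20))*(1 + (8 - 7*(-20)))) = 1/(-21 + (8 + 140)*(1 + (8 + 140))) = 1/(-21 + 148*(1 + 148)) = 1/(-21 + 148*149) = 1/(-21 + 22052) = 1/22031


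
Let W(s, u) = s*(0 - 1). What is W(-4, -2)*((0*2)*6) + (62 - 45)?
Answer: 17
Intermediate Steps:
W(s, u) = -s (W(s, u) = s*(-1) = -s)
W(-4, -2)*((0*2)*6) + (62 - 45) = (-1*(-4))*((0*2)*6) + (62 - 45) = 4*(0*6) + 17 = 4*0 + 17 = 0 + 17 = 17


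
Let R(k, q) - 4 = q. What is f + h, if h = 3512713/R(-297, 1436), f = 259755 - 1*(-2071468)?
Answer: 3360473833/1440 ≈ 2.3337e+6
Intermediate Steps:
R(k, q) = 4 + q
f = 2331223 (f = 259755 + 2071468 = 2331223)
h = 3512713/1440 (h = 3512713/(4 + 1436) = 3512713/1440 ≈ 2439.4)
f + h = 2331223 + 3512713/1440 = 3360473833/1440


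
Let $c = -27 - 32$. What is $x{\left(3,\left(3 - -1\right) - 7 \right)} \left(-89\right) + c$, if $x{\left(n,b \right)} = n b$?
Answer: $742$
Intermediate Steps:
$x{\left(n,b \right)} = b n$
$c = -59$ ($c = -27 - 32 = -59$)
$x{\left(3,\left(3 - -1\right) - 7 \right)} \left(-89\right) + c = \left(\left(3 - -1\right) - 7\right) 3 \left(-89\right) - 59 = \left(\left(3 + 1\right) - 7\right) 3 \left(-89\right) - 59 = \left(4 - 7\right) 3 \left(-89\right) - 59 = \left(-3\right) 3 \left(-89\right) - 59 = \left(-9\right) \left(-89\right) - 59 = 801 - 59 = 742$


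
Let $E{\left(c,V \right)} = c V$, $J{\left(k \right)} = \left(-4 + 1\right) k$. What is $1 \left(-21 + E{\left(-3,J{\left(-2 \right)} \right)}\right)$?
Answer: $-39$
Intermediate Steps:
$J{\left(k \right)} = - 3 k$
$E{\left(c,V \right)} = V c$
$1 \left(-21 + E{\left(-3,J{\left(-2 \right)} \right)}\right) = 1 \left(-21 + \left(-3\right) \left(-2\right) \left(-3\right)\right) = 1 \left(-21 + 6 \left(-3\right)\right) = 1 \left(-21 - 18\right) = 1 \left(-39\right) = -39$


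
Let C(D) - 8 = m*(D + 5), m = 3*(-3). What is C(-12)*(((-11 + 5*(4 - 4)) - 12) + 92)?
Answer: 4899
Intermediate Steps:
m = -9
C(D) = -37 - 9*D (C(D) = 8 - 9*(D + 5) = 8 - 9*(5 + D) = 8 + (-45 - 9*D) = -37 - 9*D)
C(-12)*(((-11 + 5*(4 - 4)) - 12) + 92) = (-37 - 9*(-12))*(((-11 + 5*(4 - 4)) - 12) + 92) = (-37 + 108)*(((-11 + 5*0) - 12) + 92) = 71*(((-11 + 0) - 12) + 92) = 71*((-11 - 12) + 92) = 71*(-23 + 92) = 71*69 = 4899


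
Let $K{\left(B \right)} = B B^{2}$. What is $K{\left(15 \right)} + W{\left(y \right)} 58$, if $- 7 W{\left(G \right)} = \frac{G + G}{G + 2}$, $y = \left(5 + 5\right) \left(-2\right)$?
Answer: $\frac{211465}{63} \approx 3356.6$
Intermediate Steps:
$y = -20$ ($y = 10 \left(-2\right) = -20$)
$W{\left(G \right)} = - \frac{2 G}{7 \left(2 + G\right)}$ ($W{\left(G \right)} = - \frac{\left(G + G\right) \frac{1}{G + 2}}{7} = - \frac{2 G \frac{1}{2 + G}}{7} = - \frac{2 G}{7 \left(2 + G\right)}$)
$K{\left(B \right)} = B^{3}$
$K{\left(15 \right)} + W{\left(y \right)} 58 = 15^{3} + \left(-2\right) \left(-20\right) \frac{1}{14 + 7 \left(-20\right)} 58 = 3375 + \left(-2\right) \left(-20\right) \frac{1}{14 - 140} \cdot 58 = 3375 + \left(-2\right) \left(-20\right) \frac{1}{-126} \cdot 58 = 3375 + \left(-2\right) \left(-20\right) \left(- \frac{1}{126}\right) 58 = 3375 - \frac{1160}{63} = \frac{211465}{63}$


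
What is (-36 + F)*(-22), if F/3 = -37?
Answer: 3234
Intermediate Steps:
F = -111 (F = 3*(-37) = -111)
(-36 + F)*(-22) = (-36 - 111)*(-22) = -147*(-22) = 3234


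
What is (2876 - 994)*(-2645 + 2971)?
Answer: 613532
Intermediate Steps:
(2876 - 994)*(-2645 + 2971) = 1882*326 = 613532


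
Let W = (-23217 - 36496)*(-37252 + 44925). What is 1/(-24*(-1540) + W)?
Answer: -1/458140889 ≈ -2.1827e-9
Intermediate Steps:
W = -458177849 (W = -59713*7673 = -458177849)
1/(-24*(-1540) + W) = 1/(-24*(-1540) - 458177849) = 1/(36960 - 458177849) = 1/(-458140889) = -1/458140889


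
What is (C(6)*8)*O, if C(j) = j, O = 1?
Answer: 48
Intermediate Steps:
(C(6)*8)*O = (6*8)*1 = 48*1 = 48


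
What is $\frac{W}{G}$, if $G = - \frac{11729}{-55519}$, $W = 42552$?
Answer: $\frac{2362444488}{11729} \approx 2.0142 \cdot 10^{5}$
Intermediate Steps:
$G = \frac{11729}{55519}$ ($G = \left(-11729\right) \left(- \frac{1}{55519}\right) = \frac{11729}{55519} \approx 0.21126$)
$\frac{W}{G} = \frac{42552}{\frac{11729}{55519}} = 42552 \cdot \frac{55519}{11729} = \frac{2362444488}{11729}$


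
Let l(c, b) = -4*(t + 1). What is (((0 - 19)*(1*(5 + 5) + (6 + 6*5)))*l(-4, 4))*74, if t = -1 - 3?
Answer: -776112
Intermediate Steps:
t = -4
l(c, b) = 12 (l(c, b) = -4*(-4 + 1) = -4*(-3) = 12)
(((0 - 19)*(1*(5 + 5) + (6 + 6*5)))*l(-4, 4))*74 = (((0 - 19)*(1*(5 + 5) + (6 + 6*5)))*12)*74 = (-19*(1*10 + (6 + 30))*12)*74 = (-19*(10 + 36)*12)*74 = (-19*46*12)*74 = -874*12*74 = -10488*74 = -776112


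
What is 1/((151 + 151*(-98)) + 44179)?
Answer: 1/29532 ≈ 3.3862e-5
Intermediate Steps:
1/((151 + 151*(-98)) + 44179) = 1/((151 - 14798) + 44179) = 1/(-14647 + 44179) = 1/29532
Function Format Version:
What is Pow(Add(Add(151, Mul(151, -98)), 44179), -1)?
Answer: Rational(1, 29532) ≈ 3.3862e-5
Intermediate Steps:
Pow(Add(Add(151, Mul(151, -98)), 44179), -1) = Pow(Add(Add(151, -14798), 44179), -1) = Pow(Add(-14647, 44179), -1) = Pow(29532, -1) = Rational(1, 29532)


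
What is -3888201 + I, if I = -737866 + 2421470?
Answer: -2204597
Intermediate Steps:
I = 1683604
-3888201 + I = -3888201 + 1683604 = -2204597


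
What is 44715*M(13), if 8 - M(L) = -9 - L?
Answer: 1341450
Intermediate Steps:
M(L) = 17 + L (M(L) = 8 - (-9 - L) = 8 + (9 + L) = 17 + L)
44715*M(13) = 44715*(17 + 13) = 44715*30 = 1341450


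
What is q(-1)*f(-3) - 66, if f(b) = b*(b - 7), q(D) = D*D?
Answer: -36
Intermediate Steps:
q(D) = D²
f(b) = b*(-7 + b)
q(-1)*f(-3) - 66 = (-1)²*(-3*(-7 - 3)) - 66 = 1*(-3*(-10)) - 66 = 1*30 - 66 = 30 - 66 = -36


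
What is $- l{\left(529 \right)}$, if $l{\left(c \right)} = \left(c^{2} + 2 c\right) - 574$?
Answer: $-280325$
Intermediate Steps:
$l{\left(c \right)} = -574 + c^{2} + 2 c$
$- l{\left(529 \right)} = - (-574 + 529^{2} + 2 \cdot 529) = - (-574 + 279841 + 1058) = \left(-1\right) 280325 = -280325$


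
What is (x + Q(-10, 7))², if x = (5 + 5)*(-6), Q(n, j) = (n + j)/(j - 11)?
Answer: 56169/16 ≈ 3510.6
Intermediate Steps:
Q(n, j) = (j + n)/(-11 + j)
x = -60 (x = 10*(-6) = -60)
(x + Q(-10, 7))² = (-60 + (7 - 10)/(-11 + 7))² = (-60 - 3/(-4))² = (-60 - ¼*(-3))² = (-60 + ¾)² = (-237/4)² = 56169/16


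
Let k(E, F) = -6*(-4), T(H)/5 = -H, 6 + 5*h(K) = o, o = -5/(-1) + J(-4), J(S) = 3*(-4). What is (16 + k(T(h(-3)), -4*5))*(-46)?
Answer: -1840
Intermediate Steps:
J(S) = -12
o = -7 (o = -5/(-1) - 12 = -5*(-1) - 12 = 5 - 12 = -7)
h(K) = -13/5 (h(K) = -6/5 + (⅕)*(-7) = -6/5 - 7/5 = -13/5)
T(H) = -5*H (T(H) = 5*(-H) = -5*H)
k(E, F) = 24
(16 + k(T(h(-3)), -4*5))*(-46) = (16 + 24)*(-46) = 40*(-46) = -1840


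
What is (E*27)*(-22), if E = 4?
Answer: -2376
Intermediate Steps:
(E*27)*(-22) = (4*27)*(-22) = 108*(-22) = -2376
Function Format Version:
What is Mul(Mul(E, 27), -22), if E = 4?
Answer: -2376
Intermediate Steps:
Mul(Mul(E, 27), -22) = Mul(Mul(4, 27), -22) = Mul(108, -22) = -2376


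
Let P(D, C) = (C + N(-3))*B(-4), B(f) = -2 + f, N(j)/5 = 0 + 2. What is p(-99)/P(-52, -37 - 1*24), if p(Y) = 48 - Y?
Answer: 49/102 ≈ 0.48039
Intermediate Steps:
N(j) = 10 (N(j) = 5*(0 + 2) = 5*2 = 10)
P(D, C) = -60 - 6*C (P(D, C) = (C + 10)*(-2 - 4) = (10 + C)*(-6) = -60 - 6*C)
p(-99)/P(-52, -37 - 1*24) = (48 - 1*(-99))/(-60 - 6*(-37 - 1*24)) = (48 + 99)/(-60 - 6*(-37 - 24)) = 147/(-60 - 6*(-61)) = 147/(-60 + 366) = 147/306 = 147*(1/306) = 49/102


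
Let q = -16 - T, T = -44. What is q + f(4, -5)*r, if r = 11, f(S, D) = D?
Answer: -27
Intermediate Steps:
q = 28 (q = -16 - 1*(-44) = -16 + 44 = 28)
q + f(4, -5)*r = 28 - 5*11 = 28 - 55 = -27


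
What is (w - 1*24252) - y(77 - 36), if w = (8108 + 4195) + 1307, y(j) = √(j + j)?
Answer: -10642 - √82 ≈ -10651.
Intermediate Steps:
y(j) = √2*√j (y(j) = √(2*j) = √2*√j)
w = 13610 (w = 12303 + 1307 = 13610)
(w - 1*24252) - y(77 - 36) = (13610 - 1*24252) - √2*√(77 - 36) = (13610 - 24252) - √2*√41 = -10642 - √82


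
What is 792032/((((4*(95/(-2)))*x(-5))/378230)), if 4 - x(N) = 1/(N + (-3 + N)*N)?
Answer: -1048495921760/2641 ≈ -3.9701e+8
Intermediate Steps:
x(N) = 4 - 1/(N + N*(-3 + N)) (x(N) = 4 - 1/(N + (-3 + N)*N) = 4 - 1/(N + N*(-3 + N)))
792032/((((4*(95/(-2)))*x(-5))/378230)) = 792032/((((4*(95/(-2)))*((-1 - 8*(-5) + 4*(-5)**2)/((-5)*(-2 - 5))))/378230)) = 792032/((((4*(95*(-1/2)))*(-1/5*(-1 + 40 + 4*25)/(-7)))*(1/378230))) = 792032/((((4*(-95/2))*(-1/5*(-1/7)*(-1 + 40 + 100)))*(1/378230))) = 792032/((-(-38)*(-1)*139/7*(1/378230))) = 792032/((-190*139/35*(1/378230))) = 792032/((-5282/7*1/378230)) = 792032/(-2641/1323805) = 792032*(-1323805/2641) = -1048495921760/2641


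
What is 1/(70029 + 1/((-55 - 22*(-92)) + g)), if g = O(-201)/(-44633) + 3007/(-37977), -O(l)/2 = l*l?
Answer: 3340443437452/233927915176353549 ≈ 1.4280e-5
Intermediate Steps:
O(l) = -2*l² (O(l) = -2*l*l = -2*l²)
g = 2934406123/1695027441 (g = -2*(-201)²/(-44633) + 3007/(-37977) = -2*40401*(-1/44633) + 3007*(-1/37977) = -80802*(-1/44633) - 3007/37977 = 80802/44633 - 3007/37977 = 2934406123/1695027441 ≈ 1.7312)
1/(70029 + 1/((-55 - 22*(-92)) + g)) = 1/(70029 + 1/((-55 - 22*(-92)) + 2934406123/1695027441)) = 1/(70029 + 1/((-55 + 2024) + 2934406123/1695027441)) = 1/(70029 + 1/(1969 + 2934406123/1695027441)) = 1/(70029 + 1/(3340443437452/1695027441)) = 1/(70029 + 1695027441/3340443437452) = 1/(233927915176353549/3340443437452) = 3340443437452/233927915176353549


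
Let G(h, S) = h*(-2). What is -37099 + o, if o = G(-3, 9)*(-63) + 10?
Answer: -37467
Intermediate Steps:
G(h, S) = -2*h
o = -368 (o = -2*(-3)*(-63) + 10 = 6*(-63) + 10 = -378 + 10 = -368)
-37099 + o = -37099 - 368 = -37467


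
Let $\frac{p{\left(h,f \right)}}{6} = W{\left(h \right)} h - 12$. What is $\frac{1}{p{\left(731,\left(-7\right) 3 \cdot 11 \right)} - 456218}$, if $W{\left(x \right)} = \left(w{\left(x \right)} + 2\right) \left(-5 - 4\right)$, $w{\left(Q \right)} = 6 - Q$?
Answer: $\frac{1}{28083412} \approx 3.5608 \cdot 10^{-8}$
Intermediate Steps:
$W{\left(x \right)} = -72 + 9 x$ ($W{\left(x \right)} = \left(\left(6 - x\right) + 2\right) \left(-5 - 4\right) = \left(8 - x\right) \left(-9\right) = -72 + 9 x$)
$p{\left(h,f \right)} = -72 + 6 h \left(-72 + 9 h\right)$ ($p{\left(h,f \right)} = 6 \left(\left(-72 + 9 h\right) h - 12\right) = 6 \left(h \left(-72 + 9 h\right) - 12\right) = 6 \left(-12 + h \left(-72 + 9 h\right)\right) = -72 + 6 h \left(-72 + 9 h\right)$)
$\frac{1}{p{\left(731,\left(-7\right) 3 \cdot 11 \right)} - 456218} = \frac{1}{\left(-72 + 54 \cdot 731 \left(-8 + 731\right)\right) - 456218} = \frac{1}{\left(-72 + 54 \cdot 731 \cdot 723\right) - 456218} = \frac{1}{\left(-72 + 28539702\right) - 456218} = \frac{1}{28539630 - 456218} = \frac{1}{28083412}$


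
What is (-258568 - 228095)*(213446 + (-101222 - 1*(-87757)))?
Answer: -97323353403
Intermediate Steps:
(-258568 - 228095)*(213446 + (-101222 - 1*(-87757))) = -486663*(213446 + (-101222 + 87757)) = -486663*(213446 - 13465) = -486663*199981 = -97323353403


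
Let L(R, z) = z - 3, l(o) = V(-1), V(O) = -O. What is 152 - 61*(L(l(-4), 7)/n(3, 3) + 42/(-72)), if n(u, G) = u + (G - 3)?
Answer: 425/4 ≈ 106.25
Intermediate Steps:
n(u, G) = -3 + G + u (n(u, G) = u + (-3 + G) = -3 + G + u)
l(o) = 1 (l(o) = -1*(-1) = 1)
L(R, z) = -3 + z
152 - 61*(L(l(-4), 7)/n(3, 3) + 42/(-72)) = 152 - 61*((-3 + 7)/(-3 + 3 + 3) + 42/(-72)) = 152 - 61*(4/3 + 42*(-1/72)) = 152 - 61*(4*(⅓) - 7/12) = 152 - 61*(4/3 - 7/12) = 152 - 61*¾ = 152 - 183/4 = 425/4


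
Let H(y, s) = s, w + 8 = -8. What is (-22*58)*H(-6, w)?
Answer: 20416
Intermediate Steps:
w = -16 (w = -8 - 8 = -16)
(-22*58)*H(-6, w) = -22*58*(-16) = -1276*(-16) = 20416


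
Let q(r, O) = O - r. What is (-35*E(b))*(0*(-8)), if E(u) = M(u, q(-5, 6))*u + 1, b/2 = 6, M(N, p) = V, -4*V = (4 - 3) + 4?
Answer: 0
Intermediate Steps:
V = -5/4 (V = -((4 - 3) + 4)/4 = -(1 + 4)/4 = -¼*5 = -5/4 ≈ -1.2500)
M(N, p) = -5/4
b = 12 (b = 2*6 = 12)
E(u) = 1 - 5*u/4 (E(u) = -5*u/4 + 1 = 1 - 5*u/4)
(-35*E(b))*(0*(-8)) = (-35*(1 - 5/4*12))*(0*(-8)) = -35*(1 - 15)*0 = -35*(-14)*0 = 490*0 = 0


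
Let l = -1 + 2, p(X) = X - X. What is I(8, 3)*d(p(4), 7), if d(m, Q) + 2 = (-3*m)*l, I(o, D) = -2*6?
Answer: 24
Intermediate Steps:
p(X) = 0
I(o, D) = -12
l = 1
d(m, Q) = -2 - 3*m (d(m, Q) = -2 - 3*m*1 = -2 - 3*m)
I(8, 3)*d(p(4), 7) = -12*(-2 - 3*0) = -12*(-2 + 0) = -12*(-2) = 24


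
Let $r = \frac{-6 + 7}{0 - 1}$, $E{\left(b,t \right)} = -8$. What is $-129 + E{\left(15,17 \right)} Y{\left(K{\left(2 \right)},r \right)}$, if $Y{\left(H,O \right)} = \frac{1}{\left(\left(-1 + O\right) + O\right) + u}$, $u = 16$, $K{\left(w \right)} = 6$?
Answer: $- \frac{1685}{13} \approx -129.62$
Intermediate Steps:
$r = -1$ ($r = 1 \frac{1}{-1} = 1 \left(-1\right) = -1$)
$Y{\left(H,O \right)} = \frac{1}{15 + 2 O}$ ($Y{\left(H,O \right)} = \frac{1}{\left(\left(-1 + O\right) + O\right) + 16} = \frac{1}{\left(-1 + 2 O\right) + 16} = \frac{1}{15 + 2 O}$)
$-129 + E{\left(15,17 \right)} Y{\left(K{\left(2 \right)},r \right)} = -129 - \frac{8}{15 + 2 \left(-1\right)} = -129 - \frac{8}{15 - 2} = -129 - \frac{8}{13} = - \frac{1685}{13}$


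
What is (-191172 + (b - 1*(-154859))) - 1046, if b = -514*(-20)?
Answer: -27079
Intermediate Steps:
b = 10280
(-191172 + (b - 1*(-154859))) - 1046 = (-191172 + (10280 - 1*(-154859))) - 1046 = (-191172 + (10280 + 154859)) - 1046 = (-191172 + 165139) - 1046 = -26033 - 1046 = -27079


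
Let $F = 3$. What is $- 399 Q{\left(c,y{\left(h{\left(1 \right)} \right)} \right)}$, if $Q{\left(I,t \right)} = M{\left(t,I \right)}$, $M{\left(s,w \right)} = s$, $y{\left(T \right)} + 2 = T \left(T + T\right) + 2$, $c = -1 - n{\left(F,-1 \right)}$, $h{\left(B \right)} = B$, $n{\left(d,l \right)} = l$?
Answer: $-798$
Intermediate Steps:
$c = 0$ ($c = -1 - -1 = -1 + 1 = 0$)
$y{\left(T \right)} = 2 T^{2}$ ($y{\left(T \right)} = -2 + \left(T \left(T + T\right) + 2\right) = -2 + \left(T 2 T + 2\right) = -2 + \left(2 T^{2} + 2\right) = -2 + \left(2 + 2 T^{2}\right) = 2 T^{2}$)
$Q{\left(I,t \right)} = t$
$- 399 Q{\left(c,y{\left(h{\left(1 \right)} \right)} \right)} = - 399 \cdot 2 \cdot 1^{2} = - 399 \cdot 2 \cdot 1 = \left(-399\right) 2 = -798$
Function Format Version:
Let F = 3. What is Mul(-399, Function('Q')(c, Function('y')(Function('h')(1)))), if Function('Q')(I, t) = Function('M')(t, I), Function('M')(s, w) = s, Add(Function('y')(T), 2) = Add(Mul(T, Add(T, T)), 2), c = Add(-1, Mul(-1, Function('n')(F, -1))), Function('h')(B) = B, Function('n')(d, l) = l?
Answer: -798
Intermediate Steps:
c = 0 (c = Add(-1, Mul(-1, -1)) = Add(-1, 1) = 0)
Function('y')(T) = Mul(2, Pow(T, 2)) (Function('y')(T) = Add(-2, Add(Mul(T, Add(T, T)), 2)) = Add(-2, Add(Mul(T, Mul(2, T)), 2)) = Add(-2, Add(Mul(2, Pow(T, 2)), 2)) = Add(-2, Add(2, Mul(2, Pow(T, 2)))) = Mul(2, Pow(T, 2)))
Function('Q')(I, t) = t
Mul(-399, Function('Q')(c, Function('y')(Function('h')(1)))) = Mul(-399, Mul(2, Pow(1, 2))) = Mul(-399, Mul(2, 1)) = Mul(-399, 2) = -798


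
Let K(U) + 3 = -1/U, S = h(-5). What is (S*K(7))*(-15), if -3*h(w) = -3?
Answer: 330/7 ≈ 47.143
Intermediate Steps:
h(w) = 1 (h(w) = -⅓*(-3) = 1)
S = 1
K(U) = -3 - 1/U
(S*K(7))*(-15) = (1*(-3 - 1/7))*(-15) = (1*(-3 - 1*⅐))*(-15) = (1*(-3 - ⅐))*(-15) = (1*(-22/7))*(-15) = -22/7*(-15) = 330/7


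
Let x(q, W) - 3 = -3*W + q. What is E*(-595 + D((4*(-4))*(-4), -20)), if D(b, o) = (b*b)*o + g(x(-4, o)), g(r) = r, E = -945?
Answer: 77920920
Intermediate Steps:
x(q, W) = 3 + q - 3*W (x(q, W) = 3 + (-3*W + q) = 3 + (q - 3*W) = 3 + q - 3*W)
D(b, o) = -1 - 3*o + o*b² (D(b, o) = (b*b)*o + (3 - 4 - 3*o) = b²*o + (-1 - 3*o) = o*b² + (-1 - 3*o) = -1 - 3*o + o*b²)
E*(-595 + D((4*(-4))*(-4), -20)) = -945*(-595 + (-1 - 3*(-20) - 20*((4*(-4))*(-4))²)) = -945*(-595 + (-1 + 60 - 20*(-16*(-4))²)) = -945*(-595 + (-1 + 60 - 20*64²)) = -945*(-595 + (-1 + 60 - 20*4096)) = -945*(-595 + (-1 + 60 - 81920)) = -945*(-595 - 81861) = -945*(-82456) = 77920920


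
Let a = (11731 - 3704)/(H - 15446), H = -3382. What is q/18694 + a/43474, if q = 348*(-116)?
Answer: -16521253707217/7650785627784 ≈ -2.1594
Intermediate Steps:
q = -40368
a = -8027/18828 (a = (11731 - 3704)/(-3382 - 15446) = 8027/(-18828) = 8027*(-1/18828) = -8027/18828 ≈ -0.42633)
q/18694 + a/43474 = -40368/18694 - 8027/18828/43474 = -40368*1/18694 - 8027/18828*1/43474 = -20184/9347 - 8027/818528472 = -16521253707217/7650785627784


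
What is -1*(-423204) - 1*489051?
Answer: -65847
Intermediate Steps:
-1*(-423204) - 1*489051 = 423204 - 489051 = -65847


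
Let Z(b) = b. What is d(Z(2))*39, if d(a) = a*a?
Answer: 156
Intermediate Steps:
d(a) = a**2
d(Z(2))*39 = 2**2*39 = 4*39 = 156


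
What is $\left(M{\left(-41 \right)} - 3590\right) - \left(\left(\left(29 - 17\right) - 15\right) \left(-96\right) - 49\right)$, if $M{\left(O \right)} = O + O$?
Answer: $-3911$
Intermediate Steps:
$M{\left(O \right)} = 2 O$
$\left(M{\left(-41 \right)} - 3590\right) - \left(\left(\left(29 - 17\right) - 15\right) \left(-96\right) - 49\right) = \left(2 \left(-41\right) - 3590\right) - \left(\left(\left(29 - 17\right) - 15\right) \left(-96\right) - 49\right) = \left(-82 - 3590\right) - \left(\left(12 - 15\right) \left(-96\right) - 49\right) = -3672 - \left(\left(-3\right) \left(-96\right) - 49\right) = -3672 - \left(288 - 49\right) = -3672 - 239 = -3911$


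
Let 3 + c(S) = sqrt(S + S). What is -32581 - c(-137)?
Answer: -32578 - I*sqrt(274) ≈ -32578.0 - 16.553*I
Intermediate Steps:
c(S) = -3 + sqrt(2)*sqrt(S) (c(S) = -3 + sqrt(S + S) = -3 + sqrt(2*S) = -3 + sqrt(2)*sqrt(S))
-32581 - c(-137) = -32581 - (-3 + sqrt(2)*sqrt(-137)) = -32581 - (-3 + sqrt(2)*(I*sqrt(137))) = -32581 - (-3 + I*sqrt(274)) = -32581 + (3 - I*sqrt(274)) = -32578 - I*sqrt(274)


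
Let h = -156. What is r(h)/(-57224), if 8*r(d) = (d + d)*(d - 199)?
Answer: -13845/57224 ≈ -0.24194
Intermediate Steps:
r(d) = d*(-199 + d)/4 (r(d) = ((d + d)*(d - 199))/8 = ((2*d)*(-199 + d))/8 = (2*d*(-199 + d))/8 = d*(-199 + d)/4)
r(h)/(-57224) = ((¼)*(-156)*(-199 - 156))/(-57224) = ((¼)*(-156)*(-355))*(-1/57224) = 13845*(-1/57224) = -13845/57224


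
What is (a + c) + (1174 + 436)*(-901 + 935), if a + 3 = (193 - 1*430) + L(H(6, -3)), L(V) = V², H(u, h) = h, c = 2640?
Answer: 57149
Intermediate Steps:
a = -231 (a = -3 + ((193 - 1*430) + (-3)²) = -3 + ((193 - 430) + 9) = -3 + (-237 + 9) = -3 - 228 = -231)
(a + c) + (1174 + 436)*(-901 + 935) = (-231 + 2640) + (1174 + 436)*(-901 + 935) = 2409 + 1610*34 = 2409 + 54740 = 57149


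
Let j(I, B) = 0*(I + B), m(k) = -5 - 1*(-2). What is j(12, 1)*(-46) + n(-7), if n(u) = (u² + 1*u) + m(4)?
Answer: 39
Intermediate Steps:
m(k) = -3 (m(k) = -5 + 2 = -3)
n(u) = -3 + u + u² (n(u) = (u² + 1*u) - 3 = (u² + u) - 3 = (u + u²) - 3 = -3 + u + u²)
j(I, B) = 0 (j(I, B) = 0*(B + I) = 0)
j(12, 1)*(-46) + n(-7) = 0*(-46) + (-3 - 7 + (-7)²) = 0 + (-3 - 7 + 49) = 0 + 39 = 39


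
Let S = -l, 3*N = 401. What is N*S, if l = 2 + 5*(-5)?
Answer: 9223/3 ≈ 3074.3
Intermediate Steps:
N = 401/3 (N = (⅓)*401 = 401/3 ≈ 133.67)
l = -23 (l = 2 - 25 = -23)
S = 23 (S = -1*(-23) = 23)
N*S = (401/3)*23 = 9223/3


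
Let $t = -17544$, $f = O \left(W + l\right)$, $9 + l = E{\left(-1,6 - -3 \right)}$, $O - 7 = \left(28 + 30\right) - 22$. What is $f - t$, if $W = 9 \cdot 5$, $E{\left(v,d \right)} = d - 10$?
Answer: $19049$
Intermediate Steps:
$E{\left(v,d \right)} = -10 + d$
$O = 43$ ($O = 7 + \left(\left(28 + 30\right) - 22\right) = 7 + \left(58 - 22\right) = 7 + 36 = 43$)
$l = -10$ ($l = -9 + \left(-10 + \left(6 - -3\right)\right) = -9 + \left(-10 + \left(6 + 3\right)\right) = -9 + \left(-10 + 9\right) = -9 - 1 = -10$)
$W = 45$
$f = 1505$ ($f = 43 \left(45 - 10\right) = 43 \cdot 35 = 1505$)
$f - t = 1505 - -17544 = 1505 + 17544 = 19049$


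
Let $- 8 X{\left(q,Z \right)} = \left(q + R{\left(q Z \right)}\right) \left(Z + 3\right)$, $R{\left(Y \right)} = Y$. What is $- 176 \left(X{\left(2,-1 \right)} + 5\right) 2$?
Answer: $-1760$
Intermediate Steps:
$X{\left(q,Z \right)} = - \frac{\left(3 + Z\right) \left(q + Z q\right)}{8}$ ($X{\left(q,Z \right)} = - \frac{\left(q + q Z\right) \left(Z + 3\right)}{8} = - \frac{\left(q + Z q\right) \left(3 + Z\right)}{8} = - \frac{\left(3 + Z\right) \left(q + Z q\right)}{8}$)
$- 176 \left(X{\left(2,-1 \right)} + 5\right) 2 = - 176 \left(\frac{1}{8} \cdot 2 \left(-3 - \left(-1\right)^{2} - -4\right) + 5\right) 2 = - 176 \left(\frac{1}{8} \cdot 2 \left(-3 - 1 + 4\right) + 5\right) 2 = - 176 \left(\frac{1}{8} \cdot 2 \cdot 0 + 5\right) 2 = - 176 \left(0 + 5\right) 2 = - 176 \cdot 5 \cdot 2 = \left(-176\right) 10 = -1760$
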